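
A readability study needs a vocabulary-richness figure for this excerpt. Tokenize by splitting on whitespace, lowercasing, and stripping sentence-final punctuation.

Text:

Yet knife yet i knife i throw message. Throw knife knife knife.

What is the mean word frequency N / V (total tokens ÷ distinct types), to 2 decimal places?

2.40

N = 12 tokens, V = 5 types.
Mean frequency = N / V = 12 / 5 = 2.40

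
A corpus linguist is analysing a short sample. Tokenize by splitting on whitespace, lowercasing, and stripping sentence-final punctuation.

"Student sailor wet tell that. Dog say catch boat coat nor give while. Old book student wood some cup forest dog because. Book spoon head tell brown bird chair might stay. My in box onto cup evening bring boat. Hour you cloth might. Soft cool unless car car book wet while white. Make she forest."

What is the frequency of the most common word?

3

Frequencies: book:3, student:2, wet:2, tell:2, dog:2, boat:2, while:2, cup:2, forest:2, might:2, car:2, sailor:1, that:1, say:1, catch:1, coat:1, nor:1, give:1, old:1, wood:1, … (23 more, each freq 1)
Most common: 'book' with frequency 3.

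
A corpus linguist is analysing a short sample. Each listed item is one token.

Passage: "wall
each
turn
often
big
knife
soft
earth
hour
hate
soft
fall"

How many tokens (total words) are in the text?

12

Tokens: wall, each, turn, often, big, knife, soft, earth, hour, hate, soft, fall
N = 12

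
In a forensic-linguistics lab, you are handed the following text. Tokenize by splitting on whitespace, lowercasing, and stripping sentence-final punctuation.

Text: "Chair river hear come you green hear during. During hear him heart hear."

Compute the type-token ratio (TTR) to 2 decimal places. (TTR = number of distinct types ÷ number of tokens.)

N = 13 tokens, V = 9 types.
TTR = V / N = 9 / 13 = 0.69

0.69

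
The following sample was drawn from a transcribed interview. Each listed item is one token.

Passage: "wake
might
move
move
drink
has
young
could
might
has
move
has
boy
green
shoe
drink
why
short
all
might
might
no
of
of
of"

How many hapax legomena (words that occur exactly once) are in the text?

Frequencies: might:4, move:3, has:3, of:3, drink:2, wake:1, young:1, could:1, boy:1, green:1, shoe:1, why:1, short:1, all:1, no:1
Hapax (freq=1): all, boy, could, green, no, shoe, short, wake, why, young

10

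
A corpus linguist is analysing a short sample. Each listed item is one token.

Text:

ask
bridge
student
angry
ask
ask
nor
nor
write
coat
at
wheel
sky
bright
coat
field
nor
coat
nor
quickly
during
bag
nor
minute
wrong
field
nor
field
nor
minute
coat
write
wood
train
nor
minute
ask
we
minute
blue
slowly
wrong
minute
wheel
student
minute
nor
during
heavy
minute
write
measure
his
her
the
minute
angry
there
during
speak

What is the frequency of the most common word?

Frequencies: nor:9, minute:8, ask:4, coat:4, write:3, field:3, during:3, student:2, angry:2, wheel:2, wrong:2, bridge:1, at:1, sky:1, bright:1, quickly:1, bag:1, wood:1, train:1, we:1, … (9 more, each freq 1)
Most common: 'nor' with frequency 9.

9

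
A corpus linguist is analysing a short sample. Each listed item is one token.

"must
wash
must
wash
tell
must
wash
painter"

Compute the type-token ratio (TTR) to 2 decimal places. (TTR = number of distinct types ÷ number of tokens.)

0.50

N = 8 tokens, V = 4 types.
TTR = V / N = 4 / 8 = 0.50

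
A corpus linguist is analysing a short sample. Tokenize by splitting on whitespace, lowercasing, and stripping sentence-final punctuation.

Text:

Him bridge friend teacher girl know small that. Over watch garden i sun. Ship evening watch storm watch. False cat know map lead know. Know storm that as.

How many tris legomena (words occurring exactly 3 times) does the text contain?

1

Frequencies: know:4, watch:3, that:2, storm:2, him:1, bridge:1, friend:1, teacher:1, girl:1, small:1, over:1, garden:1, i:1, sun:1, ship:1, evening:1, false:1, cat:1, map:1, lead:1, … (1 more, each freq 1)
Words with frequency 3: watch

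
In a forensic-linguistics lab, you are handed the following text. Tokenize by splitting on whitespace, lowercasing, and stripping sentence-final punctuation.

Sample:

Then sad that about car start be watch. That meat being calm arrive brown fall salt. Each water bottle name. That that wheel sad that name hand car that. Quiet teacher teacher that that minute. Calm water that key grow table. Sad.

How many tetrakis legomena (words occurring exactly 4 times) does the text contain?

0

Frequencies: that:9, sad:3, car:2, calm:2, water:2, name:2, teacher:2, then:1, about:1, start:1, be:1, watch:1, meat:1, being:1, arrive:1, brown:1, fall:1, salt:1, each:1, bottle:1, … (7 more, each freq 1)
Words with frequency 4: (none)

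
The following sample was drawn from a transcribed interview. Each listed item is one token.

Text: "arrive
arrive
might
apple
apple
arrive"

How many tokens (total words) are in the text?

6

Tokens: arrive, arrive, might, apple, apple, arrive
N = 6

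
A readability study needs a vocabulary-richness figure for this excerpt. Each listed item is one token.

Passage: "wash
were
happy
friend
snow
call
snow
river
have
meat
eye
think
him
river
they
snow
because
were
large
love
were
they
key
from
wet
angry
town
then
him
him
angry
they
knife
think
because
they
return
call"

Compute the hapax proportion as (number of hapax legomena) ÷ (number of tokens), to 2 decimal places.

Frequencies: they:4, were:3, snow:3, him:3, call:2, river:2, think:2, because:2, angry:2, wash:1, happy:1, friend:1, have:1, meat:1, eye:1, large:1, love:1, key:1, from:1, wet:1, … (4 more, each freq 1)
Hapax count = 15; token count = 38.
Ratio = 15 / 38 = 0.39

0.39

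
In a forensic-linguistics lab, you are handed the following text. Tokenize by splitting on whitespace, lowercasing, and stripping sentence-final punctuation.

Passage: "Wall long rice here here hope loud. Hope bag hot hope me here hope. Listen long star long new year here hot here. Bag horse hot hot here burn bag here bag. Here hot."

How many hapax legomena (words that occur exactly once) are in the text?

Frequencies: here:8, hot:5, hope:4, bag:4, long:3, wall:1, rice:1, loud:1, me:1, listen:1, star:1, new:1, year:1, horse:1, burn:1
Hapax (freq=1): burn, horse, listen, loud, me, new, rice, star, wall, year

10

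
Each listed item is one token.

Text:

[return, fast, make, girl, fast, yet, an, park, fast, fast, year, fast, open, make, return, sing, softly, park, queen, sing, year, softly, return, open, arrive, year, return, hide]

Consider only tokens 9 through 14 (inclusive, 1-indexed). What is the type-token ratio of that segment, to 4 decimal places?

Segment tokens 9–14: fast, fast, year, fast, open, make
Segment N = 6, segment V = 4.
TTR = 4 / 6 = 0.6667

0.6667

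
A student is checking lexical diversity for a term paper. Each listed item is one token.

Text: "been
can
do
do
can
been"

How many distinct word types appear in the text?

3

Distinct types: {been, can, do}
V = 3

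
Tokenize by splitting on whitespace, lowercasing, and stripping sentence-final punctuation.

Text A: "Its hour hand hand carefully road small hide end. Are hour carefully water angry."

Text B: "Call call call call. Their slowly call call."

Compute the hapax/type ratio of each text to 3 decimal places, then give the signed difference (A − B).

A: hapax=8, V=11, ratio=0.727
B: hapax=2, V=3, ratio=0.667
Difference = 0.727 − 0.667 = 0.060

0.060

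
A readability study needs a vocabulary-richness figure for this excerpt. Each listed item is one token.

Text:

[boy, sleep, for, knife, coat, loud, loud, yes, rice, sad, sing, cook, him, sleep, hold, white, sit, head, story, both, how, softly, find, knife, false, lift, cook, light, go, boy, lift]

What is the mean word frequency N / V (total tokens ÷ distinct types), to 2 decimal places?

1.24

N = 31 tokens, V = 25 types.
Mean frequency = N / V = 31 / 25 = 1.24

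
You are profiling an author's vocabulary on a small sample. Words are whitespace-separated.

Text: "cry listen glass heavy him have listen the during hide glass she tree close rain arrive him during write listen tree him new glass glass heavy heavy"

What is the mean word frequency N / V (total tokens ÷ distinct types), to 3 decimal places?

1.688

N = 27 tokens, V = 16 types.
Mean frequency = N / V = 27 / 16 = 1.688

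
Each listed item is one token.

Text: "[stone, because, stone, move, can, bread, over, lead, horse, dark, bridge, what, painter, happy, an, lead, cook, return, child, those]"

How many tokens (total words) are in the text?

Tokens: stone, because, stone, move, can, bread, over, lead, horse, dark, bridge, what, painter, happy, an, lead, cook, return, child, those
N = 20

20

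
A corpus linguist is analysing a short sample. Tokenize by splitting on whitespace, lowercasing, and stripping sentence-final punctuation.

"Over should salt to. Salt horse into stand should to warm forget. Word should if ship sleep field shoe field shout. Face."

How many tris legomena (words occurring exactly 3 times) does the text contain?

Frequencies: should:3, salt:2, to:2, field:2, over:1, horse:1, into:1, stand:1, warm:1, forget:1, word:1, if:1, ship:1, sleep:1, shoe:1, shout:1, face:1
Words with frequency 3: should

1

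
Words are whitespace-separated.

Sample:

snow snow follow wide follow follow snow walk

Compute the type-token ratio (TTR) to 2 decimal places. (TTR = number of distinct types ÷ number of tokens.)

0.50

N = 8 tokens, V = 4 types.
TTR = V / N = 4 / 8 = 0.50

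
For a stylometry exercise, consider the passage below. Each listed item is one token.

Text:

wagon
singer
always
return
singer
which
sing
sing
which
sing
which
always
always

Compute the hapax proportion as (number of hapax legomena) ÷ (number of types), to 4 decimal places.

0.3333

Frequencies: always:3, which:3, sing:3, singer:2, wagon:1, return:1
Hapax count = 2; type count = 6.
Ratio = 2 / 6 = 0.3333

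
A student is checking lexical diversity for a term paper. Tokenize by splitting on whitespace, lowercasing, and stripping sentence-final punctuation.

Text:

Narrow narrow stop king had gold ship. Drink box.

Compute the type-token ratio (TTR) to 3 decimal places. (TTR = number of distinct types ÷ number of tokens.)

0.889

N = 9 tokens, V = 8 types.
TTR = V / N = 8 / 9 = 0.889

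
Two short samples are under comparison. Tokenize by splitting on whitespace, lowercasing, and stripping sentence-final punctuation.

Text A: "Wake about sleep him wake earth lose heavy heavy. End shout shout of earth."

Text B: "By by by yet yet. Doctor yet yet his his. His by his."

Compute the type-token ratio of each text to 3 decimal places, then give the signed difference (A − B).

0.406

TTR(A) = 10/14 = 0.714
TTR(B) = 4/13 = 0.308
Difference = 0.714 − 0.308 = 0.406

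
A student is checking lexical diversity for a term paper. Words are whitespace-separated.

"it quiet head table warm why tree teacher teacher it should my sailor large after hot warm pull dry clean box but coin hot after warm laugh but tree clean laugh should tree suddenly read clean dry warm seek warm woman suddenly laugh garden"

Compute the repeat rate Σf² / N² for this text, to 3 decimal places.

0.051

Frequencies: warm:5, tree:3, clean:3, laugh:3, it:2, teacher:2, should:2, after:2, hot:2, dry:2, but:2, suddenly:2, quiet:1, head:1, table:1, why:1, my:1, sailor:1, large:1, pull:1, … (6 more, each freq 1)
Σf² = 98; N² = 1936
Repeat rate = 98 / 1936 = 0.051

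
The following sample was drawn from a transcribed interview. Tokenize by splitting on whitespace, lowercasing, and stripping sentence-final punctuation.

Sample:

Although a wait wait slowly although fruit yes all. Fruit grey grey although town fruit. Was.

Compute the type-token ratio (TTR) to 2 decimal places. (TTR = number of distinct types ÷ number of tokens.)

N = 16 tokens, V = 10 types.
TTR = V / N = 10 / 16 = 0.63

0.63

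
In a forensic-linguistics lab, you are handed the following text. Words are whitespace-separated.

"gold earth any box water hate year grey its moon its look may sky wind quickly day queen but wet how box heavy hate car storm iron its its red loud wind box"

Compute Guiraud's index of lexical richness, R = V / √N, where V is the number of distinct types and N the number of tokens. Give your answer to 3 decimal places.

4.526

N = 33, V = 26.
√N = 5.744563
R = 26 / 5.744563 = 4.526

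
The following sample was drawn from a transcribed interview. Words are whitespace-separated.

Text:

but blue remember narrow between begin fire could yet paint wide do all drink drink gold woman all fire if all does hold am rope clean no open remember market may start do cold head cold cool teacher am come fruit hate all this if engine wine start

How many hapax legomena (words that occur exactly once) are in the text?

Frequencies: all:4, remember:2, fire:2, do:2, drink:2, if:2, am:2, start:2, cold:2, but:1, blue:1, narrow:1, between:1, begin:1, could:1, yet:1, paint:1, wide:1, gold:1, woman:1, … (17 more, each freq 1)
Hapax (freq=1): begin, between, blue, but, clean, come, cool, could, does, engine, fruit, gold, hate, head, hold, market, may, narrow, no, open, paint, rope, teacher, this, wide, wine, woman, yet

28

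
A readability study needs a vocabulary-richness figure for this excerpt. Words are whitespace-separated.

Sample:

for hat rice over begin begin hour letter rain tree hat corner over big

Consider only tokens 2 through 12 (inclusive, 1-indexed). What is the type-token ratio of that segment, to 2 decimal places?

Segment tokens 2–12: hat, rice, over, begin, begin, hour, letter, rain, tree, hat, corner
Segment N = 11, segment V = 9.
TTR = 9 / 11 = 0.82

0.82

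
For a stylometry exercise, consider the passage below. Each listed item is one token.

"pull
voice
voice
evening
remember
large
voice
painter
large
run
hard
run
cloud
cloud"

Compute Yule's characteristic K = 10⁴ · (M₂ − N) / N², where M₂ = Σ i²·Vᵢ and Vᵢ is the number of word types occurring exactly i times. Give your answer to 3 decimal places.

612.245

Frequencies: voice:3, large:2, run:2, cloud:2, pull:1, evening:1, remember:1, painter:1, hard:1
N = 14. Frequency spectrum: V_1=5, V_2=3, V_3=1
M₂ = 1²·5 + 2²·3 + 3²·1 = 26
K = 10000 × (26 − 14) / 14² = 612.245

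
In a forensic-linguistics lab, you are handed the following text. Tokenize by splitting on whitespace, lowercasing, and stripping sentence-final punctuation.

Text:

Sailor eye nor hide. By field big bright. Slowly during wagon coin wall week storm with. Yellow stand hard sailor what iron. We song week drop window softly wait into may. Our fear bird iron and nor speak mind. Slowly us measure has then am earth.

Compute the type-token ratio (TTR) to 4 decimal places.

N = 46 tokens, V = 41 types.
TTR = V / N = 41 / 46 = 0.8913

0.8913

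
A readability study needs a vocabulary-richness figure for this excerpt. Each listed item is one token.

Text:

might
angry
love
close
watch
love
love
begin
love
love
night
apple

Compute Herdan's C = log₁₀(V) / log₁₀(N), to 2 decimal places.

0.84

N = 12, V = 8.
log₁₀(V) = 0.903090, log₁₀(N) = 1.079181
C = 0.903090 / 1.079181 = 0.84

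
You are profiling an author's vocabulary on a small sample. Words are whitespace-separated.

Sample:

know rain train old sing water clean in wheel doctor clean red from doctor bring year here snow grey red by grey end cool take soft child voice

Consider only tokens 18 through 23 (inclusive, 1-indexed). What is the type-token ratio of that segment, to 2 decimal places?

0.83

Segment tokens 18–23: snow, grey, red, by, grey, end
Segment N = 6, segment V = 5.
TTR = 5 / 6 = 0.83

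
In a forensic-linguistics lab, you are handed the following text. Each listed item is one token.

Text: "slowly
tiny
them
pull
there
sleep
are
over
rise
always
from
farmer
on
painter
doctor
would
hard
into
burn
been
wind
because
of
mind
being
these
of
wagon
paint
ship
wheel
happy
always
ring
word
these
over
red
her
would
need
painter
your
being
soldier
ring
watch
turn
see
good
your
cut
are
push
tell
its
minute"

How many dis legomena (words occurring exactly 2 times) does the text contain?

10

Frequencies: are:2, over:2, always:2, painter:2, would:2, of:2, being:2, these:2, ring:2, your:2, slowly:1, tiny:1, them:1, pull:1, there:1, sleep:1, rise:1, from:1, farmer:1, on:1, … (27 more, each freq 1)
Words with frequency 2: always, are, being, of, over, painter, ring, these, would, your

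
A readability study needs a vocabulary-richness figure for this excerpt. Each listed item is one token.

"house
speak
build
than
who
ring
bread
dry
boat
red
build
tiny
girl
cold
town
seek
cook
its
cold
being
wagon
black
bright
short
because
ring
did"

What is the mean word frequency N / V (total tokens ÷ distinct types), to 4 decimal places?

N = 27 tokens, V = 24 types.
Mean frequency = N / V = 27 / 24 = 1.1250

1.1250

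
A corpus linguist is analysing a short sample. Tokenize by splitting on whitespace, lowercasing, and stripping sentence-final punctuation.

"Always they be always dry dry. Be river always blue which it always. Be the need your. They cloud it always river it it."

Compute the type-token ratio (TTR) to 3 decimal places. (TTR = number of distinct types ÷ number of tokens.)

0.500

N = 24 tokens, V = 12 types.
TTR = V / N = 12 / 24 = 0.500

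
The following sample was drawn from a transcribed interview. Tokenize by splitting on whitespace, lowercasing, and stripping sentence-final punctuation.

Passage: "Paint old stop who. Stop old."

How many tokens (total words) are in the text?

6

Tokens: paint, old, stop, who, stop, old
N = 6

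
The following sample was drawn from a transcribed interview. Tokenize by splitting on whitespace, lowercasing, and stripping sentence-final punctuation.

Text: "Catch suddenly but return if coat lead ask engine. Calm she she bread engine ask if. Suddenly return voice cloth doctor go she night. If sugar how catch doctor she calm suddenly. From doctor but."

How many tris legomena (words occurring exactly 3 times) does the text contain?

3

Frequencies: she:4, suddenly:3, if:3, doctor:3, catch:2, but:2, return:2, ask:2, engine:2, calm:2, coat:1, lead:1, bread:1, voice:1, cloth:1, go:1, night:1, sugar:1, how:1, from:1
Words with frequency 3: doctor, if, suddenly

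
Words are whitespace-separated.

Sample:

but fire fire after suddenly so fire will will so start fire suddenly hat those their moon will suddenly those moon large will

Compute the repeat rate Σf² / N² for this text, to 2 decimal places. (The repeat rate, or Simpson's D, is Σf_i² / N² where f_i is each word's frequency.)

0.11

Frequencies: fire:4, will:4, suddenly:3, so:2, those:2, moon:2, but:1, after:1, start:1, hat:1, their:1, large:1
Σf² = 59; N² = 529
Repeat rate = 59 / 529 = 0.11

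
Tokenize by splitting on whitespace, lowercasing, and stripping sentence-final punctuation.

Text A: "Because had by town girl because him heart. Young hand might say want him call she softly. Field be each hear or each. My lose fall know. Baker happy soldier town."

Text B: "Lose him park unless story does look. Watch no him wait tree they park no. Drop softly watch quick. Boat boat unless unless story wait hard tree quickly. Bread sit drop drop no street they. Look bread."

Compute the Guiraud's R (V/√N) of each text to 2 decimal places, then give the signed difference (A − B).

A: V=27, N=31, R=4.85
B: V=21, N=37, R=3.45
Difference = 4.85 − 3.45 = 1.40

1.40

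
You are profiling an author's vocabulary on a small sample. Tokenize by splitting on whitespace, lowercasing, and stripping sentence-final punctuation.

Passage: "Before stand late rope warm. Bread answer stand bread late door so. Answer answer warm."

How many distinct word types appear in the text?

Distinct types: {answer, before, bread, door, late, rope, so, stand, warm}
V = 9

9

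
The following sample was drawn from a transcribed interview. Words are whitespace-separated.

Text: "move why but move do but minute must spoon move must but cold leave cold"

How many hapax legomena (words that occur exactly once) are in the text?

Frequencies: move:3, but:3, must:2, cold:2, why:1, do:1, minute:1, spoon:1, leave:1
Hapax (freq=1): do, leave, minute, spoon, why

5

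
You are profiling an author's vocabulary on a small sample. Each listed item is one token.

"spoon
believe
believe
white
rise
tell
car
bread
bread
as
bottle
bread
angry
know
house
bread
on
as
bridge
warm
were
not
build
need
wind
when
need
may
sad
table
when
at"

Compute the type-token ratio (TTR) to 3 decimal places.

0.781

N = 32 tokens, V = 25 types.
TTR = V / N = 25 / 32 = 0.781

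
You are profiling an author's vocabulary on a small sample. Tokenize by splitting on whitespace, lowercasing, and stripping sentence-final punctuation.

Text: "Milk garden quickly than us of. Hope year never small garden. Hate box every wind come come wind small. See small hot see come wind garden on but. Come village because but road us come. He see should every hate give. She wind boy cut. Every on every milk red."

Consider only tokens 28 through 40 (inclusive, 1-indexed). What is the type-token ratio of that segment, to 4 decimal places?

Segment tokens 28–40: but, come, village, because, but, road, us, come, he, see, should, every, hate
Segment N = 13, segment V = 11.
TTR = 11 / 13 = 0.8462

0.8462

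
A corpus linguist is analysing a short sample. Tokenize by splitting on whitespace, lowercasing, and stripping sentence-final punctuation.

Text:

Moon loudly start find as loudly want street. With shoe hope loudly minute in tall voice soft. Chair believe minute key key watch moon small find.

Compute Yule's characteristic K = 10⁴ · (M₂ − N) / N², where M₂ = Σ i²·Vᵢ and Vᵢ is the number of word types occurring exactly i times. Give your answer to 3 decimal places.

207.101

Frequencies: loudly:3, moon:2, find:2, minute:2, key:2, start:1, as:1, want:1, street:1, with:1, shoe:1, hope:1, in:1, tall:1, voice:1, soft:1, chair:1, believe:1, watch:1, small:1
N = 26. Frequency spectrum: V_1=15, V_2=4, V_3=1
M₂ = 1²·15 + 2²·4 + 3²·1 = 40
K = 10000 × (40 − 26) / 26² = 207.101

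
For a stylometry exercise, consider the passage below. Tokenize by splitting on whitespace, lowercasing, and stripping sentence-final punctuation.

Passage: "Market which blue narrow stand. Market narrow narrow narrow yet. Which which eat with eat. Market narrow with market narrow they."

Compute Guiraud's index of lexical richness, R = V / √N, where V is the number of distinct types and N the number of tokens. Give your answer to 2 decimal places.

1.96

N = 21, V = 9.
√N = 4.582576
R = 9 / 4.582576 = 1.96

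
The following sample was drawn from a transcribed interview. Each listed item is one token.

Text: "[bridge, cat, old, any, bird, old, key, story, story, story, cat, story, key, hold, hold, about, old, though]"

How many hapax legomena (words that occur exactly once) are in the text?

5

Frequencies: story:4, old:3, cat:2, key:2, hold:2, bridge:1, any:1, bird:1, about:1, though:1
Hapax (freq=1): about, any, bird, bridge, though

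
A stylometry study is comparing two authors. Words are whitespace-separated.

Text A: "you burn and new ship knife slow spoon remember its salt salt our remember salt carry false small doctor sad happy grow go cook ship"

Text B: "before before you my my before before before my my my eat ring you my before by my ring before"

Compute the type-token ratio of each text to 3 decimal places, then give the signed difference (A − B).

0.540

TTR(A) = 21/25 = 0.840
TTR(B) = 6/20 = 0.300
Difference = 0.840 − 0.300 = 0.540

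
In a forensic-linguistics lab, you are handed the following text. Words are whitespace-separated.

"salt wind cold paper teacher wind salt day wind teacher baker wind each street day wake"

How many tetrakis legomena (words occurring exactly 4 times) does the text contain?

Frequencies: wind:4, salt:2, teacher:2, day:2, cold:1, paper:1, baker:1, each:1, street:1, wake:1
Words with frequency 4: wind

1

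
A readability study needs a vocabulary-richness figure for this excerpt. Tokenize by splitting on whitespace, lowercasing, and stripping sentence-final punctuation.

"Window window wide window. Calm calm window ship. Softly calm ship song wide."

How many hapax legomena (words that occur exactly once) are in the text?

Frequencies: window:4, calm:3, wide:2, ship:2, softly:1, song:1
Hapax (freq=1): softly, song

2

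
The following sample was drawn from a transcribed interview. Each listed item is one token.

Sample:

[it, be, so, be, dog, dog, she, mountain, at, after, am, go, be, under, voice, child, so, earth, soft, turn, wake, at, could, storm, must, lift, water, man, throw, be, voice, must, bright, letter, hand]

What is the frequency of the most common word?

4

Frequencies: be:4, so:2, dog:2, at:2, voice:2, must:2, it:1, she:1, mountain:1, after:1, am:1, go:1, under:1, child:1, earth:1, soft:1, turn:1, wake:1, could:1, storm:1, … (7 more, each freq 1)
Most common: 'be' with frequency 4.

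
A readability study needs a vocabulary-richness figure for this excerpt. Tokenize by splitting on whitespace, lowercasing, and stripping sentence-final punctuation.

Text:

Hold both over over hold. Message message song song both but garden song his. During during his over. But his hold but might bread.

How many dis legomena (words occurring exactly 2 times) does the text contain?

Frequencies: hold:3, over:3, song:3, but:3, his:3, both:2, message:2, during:2, garden:1, might:1, bread:1
Words with frequency 2: both, during, message

3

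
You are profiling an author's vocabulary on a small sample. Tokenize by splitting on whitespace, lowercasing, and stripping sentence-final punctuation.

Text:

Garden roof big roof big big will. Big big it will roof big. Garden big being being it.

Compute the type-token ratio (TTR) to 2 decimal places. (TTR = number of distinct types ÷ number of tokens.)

N = 18 tokens, V = 6 types.
TTR = V / N = 6 / 18 = 0.33

0.33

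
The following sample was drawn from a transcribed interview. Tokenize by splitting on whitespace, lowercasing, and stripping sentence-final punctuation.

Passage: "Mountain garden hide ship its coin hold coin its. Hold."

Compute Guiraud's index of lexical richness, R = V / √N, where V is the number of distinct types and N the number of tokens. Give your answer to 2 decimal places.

2.21

N = 10, V = 7.
√N = 3.162278
R = 7 / 3.162278 = 2.21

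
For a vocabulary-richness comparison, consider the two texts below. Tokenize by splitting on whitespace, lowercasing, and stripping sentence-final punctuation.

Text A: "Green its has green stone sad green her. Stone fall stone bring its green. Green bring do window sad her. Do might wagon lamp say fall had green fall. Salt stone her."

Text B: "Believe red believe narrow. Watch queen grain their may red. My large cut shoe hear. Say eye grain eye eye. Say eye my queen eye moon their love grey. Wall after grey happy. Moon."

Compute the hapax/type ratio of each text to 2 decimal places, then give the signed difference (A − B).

A: hapax=8, V=16, ratio=0.50
B: hapax=11, V=21, ratio=0.52
Difference = 0.50 − 0.52 = -0.02

-0.02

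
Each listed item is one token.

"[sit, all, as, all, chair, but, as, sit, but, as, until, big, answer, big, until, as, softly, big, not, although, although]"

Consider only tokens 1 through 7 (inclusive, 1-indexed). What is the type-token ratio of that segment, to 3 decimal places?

0.714

Segment tokens 1–7: sit, all, as, all, chair, but, as
Segment N = 7, segment V = 5.
TTR = 5 / 7 = 0.714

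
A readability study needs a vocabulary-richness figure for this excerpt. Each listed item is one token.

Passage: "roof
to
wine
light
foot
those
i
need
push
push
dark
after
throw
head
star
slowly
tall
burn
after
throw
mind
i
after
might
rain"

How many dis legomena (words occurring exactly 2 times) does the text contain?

3

Frequencies: after:3, i:2, push:2, throw:2, roof:1, to:1, wine:1, light:1, foot:1, those:1, need:1, dark:1, head:1, star:1, slowly:1, tall:1, burn:1, mind:1, might:1, rain:1
Words with frequency 2: i, push, throw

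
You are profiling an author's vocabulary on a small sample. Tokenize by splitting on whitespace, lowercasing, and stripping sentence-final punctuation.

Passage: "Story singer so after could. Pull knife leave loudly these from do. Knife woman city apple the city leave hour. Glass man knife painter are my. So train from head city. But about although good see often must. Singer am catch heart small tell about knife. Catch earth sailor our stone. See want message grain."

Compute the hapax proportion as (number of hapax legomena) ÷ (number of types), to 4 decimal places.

Frequencies: knife:4, city:3, singer:2, so:2, leave:2, from:2, about:2, see:2, catch:2, story:1, after:1, could:1, pull:1, loudly:1, these:1, do:1, woman:1, apple:1, the:1, hour:1, … (23 more, each freq 1)
Hapax count = 34; type count = 43.
Ratio = 34 / 43 = 0.7907

0.7907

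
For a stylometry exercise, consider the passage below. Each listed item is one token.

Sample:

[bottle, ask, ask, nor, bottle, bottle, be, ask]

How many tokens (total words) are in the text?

Tokens: bottle, ask, ask, nor, bottle, bottle, be, ask
N = 8

8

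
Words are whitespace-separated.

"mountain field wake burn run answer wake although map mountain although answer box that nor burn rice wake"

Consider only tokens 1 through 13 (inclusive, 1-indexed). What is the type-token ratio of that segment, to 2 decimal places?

Segment tokens 1–13: mountain, field, wake, burn, run, answer, wake, although, map, mountain, although, answer, box
Segment N = 13, segment V = 9.
TTR = 9 / 13 = 0.69

0.69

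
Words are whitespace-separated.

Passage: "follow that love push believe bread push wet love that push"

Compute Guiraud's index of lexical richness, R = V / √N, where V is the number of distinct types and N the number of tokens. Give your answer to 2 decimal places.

N = 11, V = 7.
√N = 3.316625
R = 7 / 3.316625 = 2.11

2.11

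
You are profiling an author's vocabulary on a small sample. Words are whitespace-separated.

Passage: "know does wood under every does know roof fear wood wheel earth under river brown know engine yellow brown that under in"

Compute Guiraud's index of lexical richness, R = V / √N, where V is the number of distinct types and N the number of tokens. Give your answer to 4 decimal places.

3.1980

N = 22, V = 15.
√N = 4.690416
R = 15 / 4.690416 = 3.1980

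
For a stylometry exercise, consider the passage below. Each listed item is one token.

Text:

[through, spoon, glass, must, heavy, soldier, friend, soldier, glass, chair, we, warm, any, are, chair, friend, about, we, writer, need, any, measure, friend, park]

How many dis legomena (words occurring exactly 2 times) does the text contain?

Frequencies: friend:3, glass:2, soldier:2, chair:2, we:2, any:2, through:1, spoon:1, must:1, heavy:1, warm:1, are:1, about:1, writer:1, need:1, measure:1, park:1
Words with frequency 2: any, chair, glass, soldier, we

5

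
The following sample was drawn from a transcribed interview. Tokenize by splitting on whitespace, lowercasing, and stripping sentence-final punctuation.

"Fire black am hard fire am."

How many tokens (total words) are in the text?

6

Tokens: fire, black, am, hard, fire, am
N = 6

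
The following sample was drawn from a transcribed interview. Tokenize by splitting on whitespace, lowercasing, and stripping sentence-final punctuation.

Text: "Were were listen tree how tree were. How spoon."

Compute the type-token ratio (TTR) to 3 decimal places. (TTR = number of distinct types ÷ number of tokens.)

N = 9 tokens, V = 5 types.
TTR = V / N = 5 / 9 = 0.556

0.556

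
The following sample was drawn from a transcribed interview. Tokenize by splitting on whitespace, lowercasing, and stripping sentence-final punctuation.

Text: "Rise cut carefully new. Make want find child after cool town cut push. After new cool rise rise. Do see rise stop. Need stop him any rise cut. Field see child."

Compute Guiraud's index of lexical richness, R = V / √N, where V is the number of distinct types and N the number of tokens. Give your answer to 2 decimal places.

N = 31, V = 19.
√N = 5.567764
R = 19 / 5.567764 = 3.41

3.41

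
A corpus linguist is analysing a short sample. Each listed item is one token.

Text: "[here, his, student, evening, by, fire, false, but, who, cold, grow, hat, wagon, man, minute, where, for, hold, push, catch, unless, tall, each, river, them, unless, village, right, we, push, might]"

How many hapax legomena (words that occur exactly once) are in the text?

27

Frequencies: push:2, unless:2, here:1, his:1, student:1, evening:1, by:1, fire:1, false:1, but:1, who:1, cold:1, grow:1, hat:1, wagon:1, man:1, minute:1, where:1, for:1, hold:1, … (9 more, each freq 1)
Hapax (freq=1): but, by, catch, cold, each, evening, false, fire, for, grow, hat, here, his, hold, man, might, minute, right, river, student, tall, them, village, wagon, we, where, who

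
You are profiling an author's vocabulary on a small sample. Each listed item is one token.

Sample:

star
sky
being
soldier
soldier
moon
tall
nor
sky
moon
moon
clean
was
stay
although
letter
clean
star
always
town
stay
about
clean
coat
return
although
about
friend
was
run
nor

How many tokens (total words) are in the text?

31

Tokens: star, sky, being, soldier, soldier, moon, tall, nor, sky, moon, moon, clean, was, stay, although, letter, clean, star, always, town, stay, about, clean, coat, return, although, about, friend, was, run, nor
N = 31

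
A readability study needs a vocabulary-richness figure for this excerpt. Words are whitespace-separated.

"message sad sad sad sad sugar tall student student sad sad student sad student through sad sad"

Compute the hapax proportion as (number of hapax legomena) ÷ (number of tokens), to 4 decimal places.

0.2353

Frequencies: sad:9, student:4, message:1, sugar:1, tall:1, through:1
Hapax count = 4; token count = 17.
Ratio = 4 / 17 = 0.2353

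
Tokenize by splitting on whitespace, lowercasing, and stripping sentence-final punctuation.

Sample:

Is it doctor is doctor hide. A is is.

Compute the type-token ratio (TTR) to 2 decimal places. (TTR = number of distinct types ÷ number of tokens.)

0.56

N = 9 tokens, V = 5 types.
TTR = V / N = 5 / 9 = 0.56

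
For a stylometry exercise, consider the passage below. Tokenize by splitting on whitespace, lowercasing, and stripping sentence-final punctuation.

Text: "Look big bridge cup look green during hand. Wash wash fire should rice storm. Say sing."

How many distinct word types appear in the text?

Distinct types: {big, bridge, cup, during, fire, green, hand, look, rice, say, should, sing, storm, wash}
V = 14

14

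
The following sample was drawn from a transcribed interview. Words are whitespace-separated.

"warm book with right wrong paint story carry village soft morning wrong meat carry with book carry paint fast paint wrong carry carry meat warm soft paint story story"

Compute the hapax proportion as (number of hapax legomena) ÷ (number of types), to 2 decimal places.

0.31

Frequencies: carry:5, paint:4, wrong:3, story:3, warm:2, book:2, with:2, soft:2, meat:2, right:1, village:1, morning:1, fast:1
Hapax count = 4; type count = 13.
Ratio = 4 / 13 = 0.31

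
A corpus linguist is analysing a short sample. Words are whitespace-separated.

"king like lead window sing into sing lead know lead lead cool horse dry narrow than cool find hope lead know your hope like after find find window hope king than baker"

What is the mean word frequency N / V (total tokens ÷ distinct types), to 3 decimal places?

N = 32 tokens, V = 17 types.
Mean frequency = N / V = 32 / 17 = 1.882

1.882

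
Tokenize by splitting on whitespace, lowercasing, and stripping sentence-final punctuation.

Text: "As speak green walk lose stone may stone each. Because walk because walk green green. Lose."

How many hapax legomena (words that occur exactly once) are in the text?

Frequencies: green:3, walk:3, lose:2, stone:2, because:2, as:1, speak:1, may:1, each:1
Hapax (freq=1): as, each, may, speak

4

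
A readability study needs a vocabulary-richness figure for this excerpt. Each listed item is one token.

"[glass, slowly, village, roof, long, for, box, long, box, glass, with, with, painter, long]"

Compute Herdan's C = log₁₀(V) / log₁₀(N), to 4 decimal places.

N = 14, V = 9.
log₁₀(V) = 0.954243, log₁₀(N) = 1.146128
C = 0.954243 / 1.146128 = 0.8326

0.8326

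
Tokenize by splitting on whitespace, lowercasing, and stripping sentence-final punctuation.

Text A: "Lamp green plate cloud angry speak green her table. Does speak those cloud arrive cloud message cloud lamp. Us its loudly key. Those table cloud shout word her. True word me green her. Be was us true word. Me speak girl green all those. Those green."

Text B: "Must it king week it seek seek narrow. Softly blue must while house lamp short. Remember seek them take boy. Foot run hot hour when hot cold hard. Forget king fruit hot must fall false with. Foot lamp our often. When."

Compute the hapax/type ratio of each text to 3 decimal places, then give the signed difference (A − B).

A: hapax=13, V=24, ratio=0.542
B: hapax=22, V=30, ratio=0.733
Difference = 0.542 − 0.733 = -0.191

-0.191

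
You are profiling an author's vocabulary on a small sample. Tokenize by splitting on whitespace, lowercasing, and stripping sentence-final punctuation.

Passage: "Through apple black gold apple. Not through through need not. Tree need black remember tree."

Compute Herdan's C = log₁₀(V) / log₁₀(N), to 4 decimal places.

N = 15, V = 8.
log₁₀(V) = 0.903090, log₁₀(N) = 1.176091
C = 0.903090 / 1.176091 = 0.7679

0.7679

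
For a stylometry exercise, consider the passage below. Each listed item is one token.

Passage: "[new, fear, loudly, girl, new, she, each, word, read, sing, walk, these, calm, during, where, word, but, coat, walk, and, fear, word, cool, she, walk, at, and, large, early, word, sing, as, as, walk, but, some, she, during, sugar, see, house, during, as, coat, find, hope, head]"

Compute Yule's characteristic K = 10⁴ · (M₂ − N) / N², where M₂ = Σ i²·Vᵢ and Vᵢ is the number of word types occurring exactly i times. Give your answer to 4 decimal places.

Frequencies: word:4, walk:4, she:3, during:3, as:3, new:2, fear:2, sing:2, but:2, coat:2, and:2, loudly:1, girl:1, each:1, read:1, these:1, calm:1, where:1, cool:1, at:1, … (9 more, each freq 1)
N = 47. Frequency spectrum: V_1=18, V_2=6, V_3=3, V_4=2
M₂ = 1²·18 + 2²·6 + 3²·3 + 4²·2 = 101
K = 10000 × (101 − 47) / 47² = 244.4545

244.4545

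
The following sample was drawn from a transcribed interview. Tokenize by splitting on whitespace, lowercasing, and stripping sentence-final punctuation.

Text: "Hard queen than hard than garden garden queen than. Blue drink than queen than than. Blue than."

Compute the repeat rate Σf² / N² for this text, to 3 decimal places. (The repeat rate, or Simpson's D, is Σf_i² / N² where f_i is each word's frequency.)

0.246

Frequencies: than:7, queen:3, hard:2, garden:2, blue:2, drink:1
Σf² = 71; N² = 289
Repeat rate = 71 / 289 = 0.246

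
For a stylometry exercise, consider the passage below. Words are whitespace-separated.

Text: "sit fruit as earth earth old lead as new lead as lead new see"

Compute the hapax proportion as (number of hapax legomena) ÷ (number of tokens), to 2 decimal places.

Frequencies: as:3, lead:3, earth:2, new:2, sit:1, fruit:1, old:1, see:1
Hapax count = 4; token count = 14.
Ratio = 4 / 14 = 0.29

0.29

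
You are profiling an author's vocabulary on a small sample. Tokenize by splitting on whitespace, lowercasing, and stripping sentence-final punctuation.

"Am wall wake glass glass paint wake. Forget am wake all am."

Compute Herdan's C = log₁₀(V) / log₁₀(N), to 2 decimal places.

N = 12, V = 7.
log₁₀(V) = 0.845098, log₁₀(N) = 1.079181
C = 0.845098 / 1.079181 = 0.78

0.78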